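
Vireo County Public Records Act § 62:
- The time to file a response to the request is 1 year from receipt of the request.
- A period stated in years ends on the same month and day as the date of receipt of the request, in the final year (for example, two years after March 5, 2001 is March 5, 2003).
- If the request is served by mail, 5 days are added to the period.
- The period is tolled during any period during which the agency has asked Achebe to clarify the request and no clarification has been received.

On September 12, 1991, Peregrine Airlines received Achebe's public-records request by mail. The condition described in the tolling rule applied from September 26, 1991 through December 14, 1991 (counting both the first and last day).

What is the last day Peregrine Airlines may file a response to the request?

1 year after September 12, 1991 is September 12, 1992.
Service was by mail, adding 5 days: September 12, 1992 + 5 days = September 17, 1992.
From September 26, 1991 through December 14, 1991 inclusive is 80 days; tolling adds 80 days: September 17, 1992 + 80 days = December 6, 1992.

December 6, 1992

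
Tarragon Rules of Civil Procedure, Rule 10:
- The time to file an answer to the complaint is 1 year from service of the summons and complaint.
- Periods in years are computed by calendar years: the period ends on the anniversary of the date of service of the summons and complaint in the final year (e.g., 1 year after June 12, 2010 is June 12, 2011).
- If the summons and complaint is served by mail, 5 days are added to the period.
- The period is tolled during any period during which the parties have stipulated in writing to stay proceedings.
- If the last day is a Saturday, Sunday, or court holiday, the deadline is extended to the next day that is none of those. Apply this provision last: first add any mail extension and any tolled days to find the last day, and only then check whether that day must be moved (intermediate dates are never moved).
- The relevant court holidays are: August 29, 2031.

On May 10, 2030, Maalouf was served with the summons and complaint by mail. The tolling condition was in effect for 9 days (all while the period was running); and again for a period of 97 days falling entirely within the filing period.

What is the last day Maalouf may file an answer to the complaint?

1 year after May 10, 2030 is May 10, 2031.
Service was by mail, adding 5 days: May 10, 2031 + 5 days = May 15, 2031.
Tolling adds 9 days: May 15, 2031 + 9 days = May 24, 2031.
Tolling adds 97 days: May 24, 2031 + 97 days = August 29, 2031.
August 29, 2031 is a listed holiday; August 30, 2031 is Saturday; August 31, 2031 is Sunday. The next qualifying day is September 1, 2031.

September 1, 2031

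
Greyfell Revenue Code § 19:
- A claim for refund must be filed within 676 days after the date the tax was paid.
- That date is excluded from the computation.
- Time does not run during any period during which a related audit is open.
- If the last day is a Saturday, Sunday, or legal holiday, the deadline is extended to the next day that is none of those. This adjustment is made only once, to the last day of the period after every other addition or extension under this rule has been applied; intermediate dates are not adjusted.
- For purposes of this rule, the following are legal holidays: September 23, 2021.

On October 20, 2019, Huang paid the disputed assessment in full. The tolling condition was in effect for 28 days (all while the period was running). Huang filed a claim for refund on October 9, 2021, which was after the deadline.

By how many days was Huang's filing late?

676 days after October 20, 2019 is August 26, 2021.
Tolling adds 28 days: August 26, 2021 + 28 days = September 23, 2021.
September 23, 2021 is a listed holiday. The next qualifying day is September 24, 2021.
The deadline is September 24, 2021; from September 24, 2021 to October 9, 2021 is 15 days.

15 days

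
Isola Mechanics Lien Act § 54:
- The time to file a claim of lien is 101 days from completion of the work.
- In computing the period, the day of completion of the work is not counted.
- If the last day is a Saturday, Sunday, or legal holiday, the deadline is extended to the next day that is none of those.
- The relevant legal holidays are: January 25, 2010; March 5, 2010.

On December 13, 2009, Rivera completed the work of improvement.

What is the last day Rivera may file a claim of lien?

March 24, 2010

101 days after December 13, 2009 is March 24, 2010.
March 24, 2010 is a Wednesday and not a legal holiday, so no extension applies.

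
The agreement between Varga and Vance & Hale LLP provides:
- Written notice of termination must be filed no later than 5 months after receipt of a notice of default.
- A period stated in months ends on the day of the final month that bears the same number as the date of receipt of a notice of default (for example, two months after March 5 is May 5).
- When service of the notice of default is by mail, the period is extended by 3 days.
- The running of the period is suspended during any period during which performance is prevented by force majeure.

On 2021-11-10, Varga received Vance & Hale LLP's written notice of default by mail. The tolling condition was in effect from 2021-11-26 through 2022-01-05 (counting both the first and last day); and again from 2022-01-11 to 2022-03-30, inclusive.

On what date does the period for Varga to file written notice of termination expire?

August 11, 2022

5 months after 2021-11-10 is April 10, 2022.
Service was by mail, adding 3 days: April 10, 2022 + 3 days = April 13, 2022.
From November 26, 2021 through January 5, 2022 inclusive is 41 days; tolling adds 41 days: April 13, 2022 + 41 days = May 24, 2022.
From January 11, 2022 through March 30, 2022 inclusive is 79 days; tolling adds 79 days: May 24, 2022 + 79 days = August 11, 2022.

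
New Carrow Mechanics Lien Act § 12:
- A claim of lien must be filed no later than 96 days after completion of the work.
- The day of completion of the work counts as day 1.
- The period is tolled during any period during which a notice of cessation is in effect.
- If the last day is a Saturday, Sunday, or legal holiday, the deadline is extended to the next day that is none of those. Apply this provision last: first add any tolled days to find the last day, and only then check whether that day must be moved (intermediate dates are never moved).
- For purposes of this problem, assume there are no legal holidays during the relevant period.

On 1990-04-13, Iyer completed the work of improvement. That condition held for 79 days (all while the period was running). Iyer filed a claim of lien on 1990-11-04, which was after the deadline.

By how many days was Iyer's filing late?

Counting 1990-04-13 as day 1, day 96 is July 17, 1990.
Tolling adds 79 days: July 17, 1990 + 79 days = October 4, 1990.
October 4, 1990 is a Thursday and not a legal holiday, so no extension applies.
The deadline is October 4, 1990; from October 4, 1990 to November 4, 1990 is 31 days.

31 days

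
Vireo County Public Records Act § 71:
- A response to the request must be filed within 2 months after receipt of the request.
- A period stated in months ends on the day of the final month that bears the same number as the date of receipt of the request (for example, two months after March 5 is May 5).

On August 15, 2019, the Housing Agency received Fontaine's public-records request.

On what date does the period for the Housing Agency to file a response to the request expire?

2 months after August 15, 2019 is October 15, 2019.

October 15, 2019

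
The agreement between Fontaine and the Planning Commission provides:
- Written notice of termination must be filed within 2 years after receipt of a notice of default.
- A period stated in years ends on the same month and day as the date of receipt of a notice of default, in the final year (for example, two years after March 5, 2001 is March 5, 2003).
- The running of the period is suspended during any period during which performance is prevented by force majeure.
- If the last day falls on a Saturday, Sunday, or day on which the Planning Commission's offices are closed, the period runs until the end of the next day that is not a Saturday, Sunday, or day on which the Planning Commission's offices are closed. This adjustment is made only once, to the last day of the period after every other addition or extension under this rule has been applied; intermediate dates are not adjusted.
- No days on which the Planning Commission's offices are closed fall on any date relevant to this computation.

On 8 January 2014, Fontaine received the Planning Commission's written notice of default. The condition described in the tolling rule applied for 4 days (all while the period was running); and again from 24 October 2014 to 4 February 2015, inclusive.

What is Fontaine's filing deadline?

April 25, 2016

2 years after 8 January 2014 is January 8, 2016.
Tolling adds 4 days: January 8, 2016 + 4 days = January 12, 2016.
From October 24, 2014 through February 4, 2015 inclusive is 104 days; tolling adds 104 days: January 12, 2016 + 104 days = April 25, 2016.
April 25, 2016 is a Monday and not a day on which the Planning Commission's offices are closed, so no extension applies.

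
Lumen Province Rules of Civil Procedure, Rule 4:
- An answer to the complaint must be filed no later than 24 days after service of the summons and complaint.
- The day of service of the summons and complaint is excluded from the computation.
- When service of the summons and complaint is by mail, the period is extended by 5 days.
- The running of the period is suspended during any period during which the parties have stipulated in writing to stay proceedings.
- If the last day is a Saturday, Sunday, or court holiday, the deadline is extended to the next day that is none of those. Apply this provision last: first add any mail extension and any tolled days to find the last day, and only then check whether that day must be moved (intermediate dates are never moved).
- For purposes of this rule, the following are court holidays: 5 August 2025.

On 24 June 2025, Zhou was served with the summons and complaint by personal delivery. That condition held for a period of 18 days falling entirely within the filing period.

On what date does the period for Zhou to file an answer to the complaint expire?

August 6, 2025

24 days after 24 June 2025 is July 18, 2025.
Service was not by mail, so no mail extension applies.
Tolling adds 18 days: July 18, 2025 + 18 days = August 5, 2025.
August 5, 2025 is a listed holiday. The next qualifying day is August 6, 2025.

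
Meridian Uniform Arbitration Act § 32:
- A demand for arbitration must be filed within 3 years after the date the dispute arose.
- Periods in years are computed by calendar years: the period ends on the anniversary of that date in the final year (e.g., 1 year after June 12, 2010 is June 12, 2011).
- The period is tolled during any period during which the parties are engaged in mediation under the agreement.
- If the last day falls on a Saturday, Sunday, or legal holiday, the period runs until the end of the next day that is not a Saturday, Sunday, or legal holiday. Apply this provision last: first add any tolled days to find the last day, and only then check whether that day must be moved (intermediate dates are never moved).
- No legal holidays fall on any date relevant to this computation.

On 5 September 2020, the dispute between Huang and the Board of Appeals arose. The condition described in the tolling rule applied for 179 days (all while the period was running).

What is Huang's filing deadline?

3 years after 5 September 2020 is September 5, 2023.
Tolling adds 179 days: September 5, 2023 + 179 days = March 2, 2024.
March 2, 2024 is Saturday; March 3, 2024 is Sunday. The next qualifying day is March 4, 2024.

March 4, 2024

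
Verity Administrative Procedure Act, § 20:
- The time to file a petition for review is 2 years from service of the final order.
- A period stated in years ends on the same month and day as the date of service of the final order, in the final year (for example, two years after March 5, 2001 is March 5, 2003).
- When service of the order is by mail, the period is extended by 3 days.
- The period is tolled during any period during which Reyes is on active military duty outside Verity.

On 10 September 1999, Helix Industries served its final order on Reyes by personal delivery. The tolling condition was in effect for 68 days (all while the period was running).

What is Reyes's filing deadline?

2 years after 10 September 1999 is September 10, 2001.
Service was not by mail, so no mail extension applies.
Tolling adds 68 days: September 10, 2001 + 68 days = November 17, 2001.

November 17, 2001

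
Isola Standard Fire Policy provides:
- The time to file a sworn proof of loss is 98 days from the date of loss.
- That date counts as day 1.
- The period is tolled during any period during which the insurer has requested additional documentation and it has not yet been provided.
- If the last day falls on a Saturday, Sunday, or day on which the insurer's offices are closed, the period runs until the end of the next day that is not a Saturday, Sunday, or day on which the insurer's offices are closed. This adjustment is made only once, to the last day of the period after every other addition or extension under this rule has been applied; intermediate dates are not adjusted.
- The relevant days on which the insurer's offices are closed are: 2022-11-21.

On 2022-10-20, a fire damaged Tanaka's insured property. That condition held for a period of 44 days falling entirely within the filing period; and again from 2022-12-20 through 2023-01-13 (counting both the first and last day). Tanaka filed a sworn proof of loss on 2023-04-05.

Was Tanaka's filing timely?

Counting 2022-10-20 as day 1, day 98 is January 25, 2023.
Tolling adds 44 days: January 25, 2023 + 44 days = March 10, 2023.
From December 20, 2022 through January 13, 2023 inclusive is 25 days; tolling adds 25 days: March 10, 2023 + 25 days = April 4, 2023.
April 4, 2023 is a Tuesday and not a day on which the insurer's offices are closed, so no extension applies.
The deadline is April 4, 2023; the filing on April 5, 2023 is after that date.

No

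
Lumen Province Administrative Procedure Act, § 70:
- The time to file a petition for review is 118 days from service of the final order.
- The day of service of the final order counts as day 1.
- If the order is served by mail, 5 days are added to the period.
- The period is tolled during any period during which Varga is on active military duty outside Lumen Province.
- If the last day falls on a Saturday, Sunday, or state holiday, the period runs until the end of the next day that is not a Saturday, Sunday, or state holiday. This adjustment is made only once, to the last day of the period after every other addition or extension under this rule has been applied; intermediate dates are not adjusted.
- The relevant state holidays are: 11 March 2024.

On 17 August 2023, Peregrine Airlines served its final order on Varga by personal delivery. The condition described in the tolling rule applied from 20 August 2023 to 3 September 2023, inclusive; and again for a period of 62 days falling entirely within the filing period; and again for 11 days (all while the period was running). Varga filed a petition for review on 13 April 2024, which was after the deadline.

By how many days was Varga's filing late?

Counting 17 August 2023 as day 1, day 118 is December 12, 2023.
Service was not by mail, so no mail extension applies.
From August 20, 2023 through September 3, 2023 inclusive is 15 days; tolling adds 15 days: December 12, 2023 + 15 days = December 27, 2023.
Tolling adds 62 days: December 27, 2023 + 62 days = February 27, 2024.
Tolling adds 11 days: February 27, 2024 + 11 days = March 9, 2024.
March 9, 2024 is Saturday; March 10, 2024 is Sunday; March 11, 2024 is a listed holiday. The next qualifying day is March 12, 2024.
The deadline is March 12, 2024; from March 12, 2024 to April 13, 2024 is 32 days.

32 days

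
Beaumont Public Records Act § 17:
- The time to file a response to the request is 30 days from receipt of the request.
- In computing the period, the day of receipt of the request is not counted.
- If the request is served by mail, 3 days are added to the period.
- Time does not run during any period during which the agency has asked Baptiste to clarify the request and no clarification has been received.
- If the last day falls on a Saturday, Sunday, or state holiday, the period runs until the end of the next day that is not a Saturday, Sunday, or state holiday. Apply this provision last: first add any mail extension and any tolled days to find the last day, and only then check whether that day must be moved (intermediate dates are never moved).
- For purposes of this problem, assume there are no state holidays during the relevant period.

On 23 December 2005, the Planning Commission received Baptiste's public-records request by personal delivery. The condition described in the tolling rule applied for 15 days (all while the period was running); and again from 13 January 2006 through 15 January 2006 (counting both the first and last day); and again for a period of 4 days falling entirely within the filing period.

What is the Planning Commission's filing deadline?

30 days after 23 December 2005 is January 22, 2006.
Service was not by mail, so no mail extension applies.
Tolling adds 15 days: January 22, 2006 + 15 days = February 6, 2006.
From January 13, 2006 through January 15, 2006 inclusive is 3 days; tolling adds 3 days: February 6, 2006 + 3 days = February 9, 2006.
Tolling adds 4 days: February 9, 2006 + 4 days = February 13, 2006.
February 13, 2006 is a Monday and not a state holiday, so no extension applies.

February 13, 2006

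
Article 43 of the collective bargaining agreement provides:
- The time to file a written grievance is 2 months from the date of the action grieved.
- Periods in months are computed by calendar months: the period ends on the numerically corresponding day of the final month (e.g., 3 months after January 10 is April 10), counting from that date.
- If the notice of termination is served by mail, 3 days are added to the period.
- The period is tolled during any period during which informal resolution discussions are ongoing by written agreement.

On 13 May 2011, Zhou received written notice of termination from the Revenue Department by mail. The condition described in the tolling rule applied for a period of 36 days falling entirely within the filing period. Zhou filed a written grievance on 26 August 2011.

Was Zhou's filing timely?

No

2 months after 13 May 2011 is July 13, 2011.
Service was by mail, adding 3 days: July 13, 2011 + 3 days = July 16, 2011.
Tolling adds 36 days: July 16, 2011 + 36 days = August 21, 2011.
The deadline is August 21, 2011; the filing on August 26, 2011 is after that date.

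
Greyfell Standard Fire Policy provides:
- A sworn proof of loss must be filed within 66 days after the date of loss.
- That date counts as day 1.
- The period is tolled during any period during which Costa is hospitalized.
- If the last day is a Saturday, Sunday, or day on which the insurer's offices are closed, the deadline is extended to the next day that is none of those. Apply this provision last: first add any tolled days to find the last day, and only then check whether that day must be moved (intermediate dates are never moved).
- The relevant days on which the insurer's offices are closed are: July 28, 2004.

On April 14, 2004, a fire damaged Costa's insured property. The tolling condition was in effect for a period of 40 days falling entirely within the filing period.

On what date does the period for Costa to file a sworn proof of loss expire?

July 29, 2004

Counting April 14, 2004 as day 1, day 66 is June 18, 2004.
Tolling adds 40 days: June 18, 2004 + 40 days = July 28, 2004.
July 28, 2004 is a listed holiday. The next qualifying day is July 29, 2004.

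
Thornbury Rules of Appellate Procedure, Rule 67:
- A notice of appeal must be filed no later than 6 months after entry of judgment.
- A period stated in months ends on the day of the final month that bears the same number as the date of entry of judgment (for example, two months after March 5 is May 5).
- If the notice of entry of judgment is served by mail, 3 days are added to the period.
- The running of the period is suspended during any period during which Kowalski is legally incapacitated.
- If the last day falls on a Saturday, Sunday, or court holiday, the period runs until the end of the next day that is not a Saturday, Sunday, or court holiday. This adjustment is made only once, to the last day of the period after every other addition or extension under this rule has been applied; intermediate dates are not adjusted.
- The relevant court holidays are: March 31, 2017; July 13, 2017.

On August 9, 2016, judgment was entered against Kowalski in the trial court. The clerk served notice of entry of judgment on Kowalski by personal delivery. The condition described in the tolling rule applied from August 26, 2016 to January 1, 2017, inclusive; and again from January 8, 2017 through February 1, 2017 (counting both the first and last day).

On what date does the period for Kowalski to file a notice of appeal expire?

6 months after August 9, 2016 is February 9, 2017.
Service was not by mail, so no mail extension applies.
From August 26, 2016 through January 1, 2017 inclusive is 129 days; tolling adds 129 days: February 9, 2017 + 129 days = June 18, 2017.
From January 8, 2017 through February 1, 2017 inclusive is 25 days; tolling adds 25 days: June 18, 2017 + 25 days = July 13, 2017.
July 13, 2017 is a listed holiday. The next qualifying day is July 14, 2017.

July 14, 2017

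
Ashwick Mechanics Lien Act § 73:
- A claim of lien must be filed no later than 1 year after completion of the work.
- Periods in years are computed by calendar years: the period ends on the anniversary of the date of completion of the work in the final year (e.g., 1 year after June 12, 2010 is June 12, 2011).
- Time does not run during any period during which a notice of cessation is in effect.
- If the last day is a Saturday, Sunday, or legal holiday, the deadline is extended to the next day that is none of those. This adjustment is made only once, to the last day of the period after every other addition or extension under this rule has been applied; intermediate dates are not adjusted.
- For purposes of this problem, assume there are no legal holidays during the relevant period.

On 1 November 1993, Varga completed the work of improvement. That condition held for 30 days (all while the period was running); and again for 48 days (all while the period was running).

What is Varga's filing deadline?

January 18, 1995

1 year after 1 November 1993 is November 1, 1994.
Tolling adds 30 days: November 1, 1994 + 30 days = December 1, 1994.
Tolling adds 48 days: December 1, 1994 + 48 days = January 18, 1995.
January 18, 1995 is a Wednesday and not a legal holiday, so no extension applies.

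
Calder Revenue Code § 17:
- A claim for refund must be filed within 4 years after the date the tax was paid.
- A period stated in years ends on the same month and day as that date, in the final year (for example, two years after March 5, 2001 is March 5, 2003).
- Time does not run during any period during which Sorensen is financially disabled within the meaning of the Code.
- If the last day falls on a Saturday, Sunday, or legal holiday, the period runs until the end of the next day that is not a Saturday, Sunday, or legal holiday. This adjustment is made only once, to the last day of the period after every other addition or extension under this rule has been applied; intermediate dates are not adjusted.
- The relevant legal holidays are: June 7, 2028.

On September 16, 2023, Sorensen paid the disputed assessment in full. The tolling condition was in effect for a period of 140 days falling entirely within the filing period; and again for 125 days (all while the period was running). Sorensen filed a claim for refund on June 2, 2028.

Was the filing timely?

Yes

4 years after September 16, 2023 is September 16, 2027.
Tolling adds 140 days: September 16, 2027 + 140 days = February 3, 2028.
Tolling adds 125 days: February 3, 2028 + 125 days = June 7, 2028.
June 7, 2028 is a listed holiday. The next qualifying day is June 8, 2028.
The deadline is June 8, 2028; the filing on June 2, 2028 is on or before that date.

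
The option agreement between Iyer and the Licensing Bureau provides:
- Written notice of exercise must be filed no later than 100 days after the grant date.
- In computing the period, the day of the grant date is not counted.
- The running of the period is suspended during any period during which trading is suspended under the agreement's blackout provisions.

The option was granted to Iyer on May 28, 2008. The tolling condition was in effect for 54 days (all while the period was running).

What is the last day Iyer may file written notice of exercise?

100 days after May 28, 2008 is September 5, 2008.
Tolling adds 54 days: September 5, 2008 + 54 days = October 29, 2008.

October 29, 2008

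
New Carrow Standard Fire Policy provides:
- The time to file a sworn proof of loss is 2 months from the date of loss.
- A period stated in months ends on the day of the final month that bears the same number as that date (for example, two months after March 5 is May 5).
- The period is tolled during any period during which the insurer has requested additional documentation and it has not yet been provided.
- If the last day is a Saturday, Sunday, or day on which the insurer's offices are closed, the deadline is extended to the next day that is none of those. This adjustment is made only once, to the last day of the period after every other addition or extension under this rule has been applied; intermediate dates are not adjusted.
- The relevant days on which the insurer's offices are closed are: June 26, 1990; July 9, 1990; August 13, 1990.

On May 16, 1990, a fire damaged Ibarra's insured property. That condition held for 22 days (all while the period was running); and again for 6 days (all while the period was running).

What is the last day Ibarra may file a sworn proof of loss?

2 months after May 16, 1990 is July 16, 1990.
Tolling adds 22 days: July 16, 1990 + 22 days = August 7, 1990.
Tolling adds 6 days: August 7, 1990 + 6 days = August 13, 1990.
August 13, 1990 is a listed holiday. The next qualifying day is August 14, 1990.

August 14, 1990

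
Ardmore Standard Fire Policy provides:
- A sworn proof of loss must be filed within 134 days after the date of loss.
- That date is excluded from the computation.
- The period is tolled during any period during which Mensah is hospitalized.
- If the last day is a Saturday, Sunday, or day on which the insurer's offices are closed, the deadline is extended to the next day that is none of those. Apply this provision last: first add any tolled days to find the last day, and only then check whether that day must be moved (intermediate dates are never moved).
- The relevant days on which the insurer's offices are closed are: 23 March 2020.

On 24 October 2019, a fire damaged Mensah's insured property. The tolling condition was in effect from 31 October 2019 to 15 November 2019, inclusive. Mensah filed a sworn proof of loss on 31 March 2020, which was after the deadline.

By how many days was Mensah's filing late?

7 days

134 days after 24 October 2019 is March 6, 2020.
From October 31, 2019 through November 15, 2019 inclusive is 16 days; tolling adds 16 days: March 6, 2020 + 16 days = March 22, 2020.
March 22, 2020 is Sunday; March 23, 2020 is a listed holiday. The next qualifying day is March 24, 2020.
The deadline is March 24, 2020; from March 24, 2020 to March 31, 2020 is 7 days.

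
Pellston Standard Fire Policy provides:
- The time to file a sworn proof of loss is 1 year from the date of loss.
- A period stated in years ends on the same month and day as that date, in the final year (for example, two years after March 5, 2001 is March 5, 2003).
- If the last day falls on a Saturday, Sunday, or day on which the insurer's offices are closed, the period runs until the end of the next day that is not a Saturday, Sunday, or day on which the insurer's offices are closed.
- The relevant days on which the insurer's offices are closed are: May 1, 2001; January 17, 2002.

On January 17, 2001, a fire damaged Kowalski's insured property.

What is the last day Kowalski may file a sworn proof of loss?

1 year after January 17, 2001 is January 17, 2002.
January 17, 2002 is a listed holiday. The next qualifying day is January 18, 2002.

January 18, 2002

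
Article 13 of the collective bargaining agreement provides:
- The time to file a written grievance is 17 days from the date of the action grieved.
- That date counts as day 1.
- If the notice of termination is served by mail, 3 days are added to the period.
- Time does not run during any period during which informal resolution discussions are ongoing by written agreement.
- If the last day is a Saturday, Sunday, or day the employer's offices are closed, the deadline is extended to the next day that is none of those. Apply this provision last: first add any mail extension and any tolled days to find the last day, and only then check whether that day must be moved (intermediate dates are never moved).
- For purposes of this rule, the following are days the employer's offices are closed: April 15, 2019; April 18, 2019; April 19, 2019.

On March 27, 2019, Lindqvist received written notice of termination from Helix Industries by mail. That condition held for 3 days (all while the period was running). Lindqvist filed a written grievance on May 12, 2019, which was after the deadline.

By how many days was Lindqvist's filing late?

Counting March 27, 2019 as day 1, day 17 is April 12, 2019.
Service was by mail, adding 3 days: April 12, 2019 + 3 days = April 15, 2019.
Tolling adds 3 days: April 15, 2019 + 3 days = April 18, 2019.
April 18, 2019 is a listed holiday; April 19, 2019 is a listed holiday; April 20, 2019 is Saturday; April 21, 2019 is Sunday. The next qualifying day is April 22, 2019.
The deadline is April 22, 2019; from April 22, 2019 to May 12, 2019 is 20 days.

20 days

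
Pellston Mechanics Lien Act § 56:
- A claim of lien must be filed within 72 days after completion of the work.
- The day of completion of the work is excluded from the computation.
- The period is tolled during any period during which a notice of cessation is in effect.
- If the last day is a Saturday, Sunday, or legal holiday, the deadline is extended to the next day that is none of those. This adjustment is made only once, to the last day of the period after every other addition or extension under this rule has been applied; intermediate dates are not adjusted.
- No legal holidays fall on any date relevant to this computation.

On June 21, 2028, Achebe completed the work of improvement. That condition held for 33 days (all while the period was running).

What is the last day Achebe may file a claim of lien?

October 4, 2028

72 days after June 21, 2028 is September 1, 2028.
Tolling adds 33 days: September 1, 2028 + 33 days = October 4, 2028.
October 4, 2028 is a Wednesday and not a legal holiday, so no extension applies.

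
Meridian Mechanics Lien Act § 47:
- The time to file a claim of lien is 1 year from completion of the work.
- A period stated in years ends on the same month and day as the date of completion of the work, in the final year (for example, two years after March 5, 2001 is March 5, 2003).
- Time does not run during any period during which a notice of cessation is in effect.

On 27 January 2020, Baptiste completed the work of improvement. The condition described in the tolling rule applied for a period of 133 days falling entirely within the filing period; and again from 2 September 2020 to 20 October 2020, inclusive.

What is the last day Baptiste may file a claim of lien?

1 year after 27 January 2020 is January 27, 2021.
Tolling adds 133 days: January 27, 2021 + 133 days = June 9, 2021.
From September 2, 2020 through October 20, 2020 inclusive is 49 days; tolling adds 49 days: June 9, 2021 + 49 days = July 28, 2021.

July 28, 2021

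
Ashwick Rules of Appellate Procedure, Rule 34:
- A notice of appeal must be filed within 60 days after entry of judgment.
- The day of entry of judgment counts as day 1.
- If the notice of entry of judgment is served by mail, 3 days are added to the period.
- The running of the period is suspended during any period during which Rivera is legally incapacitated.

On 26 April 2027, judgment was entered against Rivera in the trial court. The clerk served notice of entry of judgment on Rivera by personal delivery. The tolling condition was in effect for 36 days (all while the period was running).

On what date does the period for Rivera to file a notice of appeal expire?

July 30, 2027

Counting 26 April 2027 as day 1, day 60 is June 24, 2027.
Service was not by mail, so no mail extension applies.
Tolling adds 36 days: June 24, 2027 + 36 days = July 30, 2027.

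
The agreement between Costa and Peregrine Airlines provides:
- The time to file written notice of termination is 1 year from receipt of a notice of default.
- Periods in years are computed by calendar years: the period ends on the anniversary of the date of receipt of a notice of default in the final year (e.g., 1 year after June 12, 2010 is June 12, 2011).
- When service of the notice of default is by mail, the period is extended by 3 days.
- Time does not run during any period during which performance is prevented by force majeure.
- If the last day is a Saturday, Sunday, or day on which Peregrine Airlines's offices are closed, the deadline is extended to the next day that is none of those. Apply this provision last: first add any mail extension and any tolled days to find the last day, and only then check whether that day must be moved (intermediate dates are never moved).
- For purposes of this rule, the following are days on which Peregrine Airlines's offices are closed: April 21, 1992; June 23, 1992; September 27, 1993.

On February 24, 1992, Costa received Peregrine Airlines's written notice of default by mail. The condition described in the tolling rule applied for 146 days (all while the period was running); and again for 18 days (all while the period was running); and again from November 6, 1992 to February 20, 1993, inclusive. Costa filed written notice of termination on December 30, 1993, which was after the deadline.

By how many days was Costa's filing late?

1 year after February 24, 1992 is February 24, 1993.
Service was by mail, adding 3 days: February 24, 1993 + 3 days = February 27, 1993.
Tolling adds 146 days: February 27, 1993 + 146 days = July 23, 1993.
Tolling adds 18 days: July 23, 1993 + 18 days = August 10, 1993.
From November 6, 1992 through February 20, 1993 inclusive is 107 days; tolling adds 107 days: August 10, 1993 + 107 days = November 25, 1993.
November 25, 1993 is a Thursday and not a day on which Peregrine Airlines's offices are closed, so no extension applies.
The deadline is November 25, 1993; from November 25, 1993 to December 30, 1993 is 35 days.

35 days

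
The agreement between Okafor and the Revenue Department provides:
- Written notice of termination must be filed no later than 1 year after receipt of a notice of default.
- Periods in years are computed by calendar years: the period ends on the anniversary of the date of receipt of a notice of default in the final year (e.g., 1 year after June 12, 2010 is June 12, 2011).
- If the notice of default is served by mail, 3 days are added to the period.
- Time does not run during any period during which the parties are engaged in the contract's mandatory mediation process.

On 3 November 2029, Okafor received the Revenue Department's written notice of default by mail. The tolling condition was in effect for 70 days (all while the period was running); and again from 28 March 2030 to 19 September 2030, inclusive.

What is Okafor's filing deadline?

1 year after 3 November 2029 is November 3, 2030.
Service was by mail, adding 3 days: November 3, 2030 + 3 days = November 6, 2030.
Tolling adds 70 days: November 6, 2030 + 70 days = January 15, 2031.
From March 28, 2030 through September 19, 2030 inclusive is 176 days; tolling adds 176 days: January 15, 2031 + 176 days = July 10, 2031.

July 10, 2031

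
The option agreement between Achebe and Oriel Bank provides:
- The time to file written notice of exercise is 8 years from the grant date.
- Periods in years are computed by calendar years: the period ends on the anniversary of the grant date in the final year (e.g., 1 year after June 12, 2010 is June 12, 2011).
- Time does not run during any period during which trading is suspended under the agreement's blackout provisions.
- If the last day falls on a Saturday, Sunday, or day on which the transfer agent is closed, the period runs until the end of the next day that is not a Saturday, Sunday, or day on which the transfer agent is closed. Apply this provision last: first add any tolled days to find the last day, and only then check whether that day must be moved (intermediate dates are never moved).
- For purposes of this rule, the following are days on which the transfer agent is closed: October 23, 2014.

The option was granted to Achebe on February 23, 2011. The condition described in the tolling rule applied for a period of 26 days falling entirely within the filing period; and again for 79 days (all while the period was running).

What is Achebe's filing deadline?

June 10, 2019

8 years after February 23, 2011 is February 23, 2019.
Tolling adds 26 days: February 23, 2019 + 26 days = March 21, 2019.
Tolling adds 79 days: March 21, 2019 + 79 days = June 8, 2019.
June 8, 2019 is Saturday; June 9, 2019 is Sunday. The next qualifying day is June 10, 2019.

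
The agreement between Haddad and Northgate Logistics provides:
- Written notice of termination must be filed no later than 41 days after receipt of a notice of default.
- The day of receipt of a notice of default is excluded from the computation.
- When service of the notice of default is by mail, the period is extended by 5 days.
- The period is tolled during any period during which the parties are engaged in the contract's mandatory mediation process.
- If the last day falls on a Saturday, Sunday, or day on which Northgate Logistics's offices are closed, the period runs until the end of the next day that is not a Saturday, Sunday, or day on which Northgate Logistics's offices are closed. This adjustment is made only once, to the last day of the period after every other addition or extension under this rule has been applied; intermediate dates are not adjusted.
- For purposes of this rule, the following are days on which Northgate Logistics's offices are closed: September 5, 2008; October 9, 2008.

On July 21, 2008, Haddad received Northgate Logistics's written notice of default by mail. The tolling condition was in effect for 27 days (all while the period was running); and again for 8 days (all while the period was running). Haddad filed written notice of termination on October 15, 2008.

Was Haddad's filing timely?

No

41 days after July 21, 2008 is August 31, 2008.
Service was by mail, adding 5 days: August 31, 2008 + 5 days = September 5, 2008.
Tolling adds 27 days: September 5, 2008 + 27 days = October 2, 2008.
Tolling adds 8 days: October 2, 2008 + 8 days = October 10, 2008.
October 10, 2008 is a Friday and not a day on which Northgate Logistics's offices are closed, so no extension applies.
The deadline is October 10, 2008; the filing on October 15, 2008 is after that date.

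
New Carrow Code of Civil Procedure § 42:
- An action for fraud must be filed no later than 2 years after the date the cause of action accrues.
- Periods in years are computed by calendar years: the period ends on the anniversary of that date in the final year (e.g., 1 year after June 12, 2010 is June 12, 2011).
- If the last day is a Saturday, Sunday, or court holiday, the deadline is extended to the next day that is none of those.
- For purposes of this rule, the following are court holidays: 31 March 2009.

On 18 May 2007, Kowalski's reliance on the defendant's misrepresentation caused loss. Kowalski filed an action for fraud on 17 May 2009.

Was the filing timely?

2 years after 18 May 2007 is May 18, 2009.
May 18, 2009 is a Monday and not a court holiday, so no extension applies.
The deadline is May 18, 2009; the filing on May 17, 2009 is on or before that date.

Yes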